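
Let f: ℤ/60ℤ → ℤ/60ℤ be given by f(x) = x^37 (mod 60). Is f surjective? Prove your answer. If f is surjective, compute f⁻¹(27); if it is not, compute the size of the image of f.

45

f(0) = 0^37 = 0.
f(30): Repeated squaring mod 60: 30^1 ≡ 30, 30^2 ≡ 30² = 900 ≡ 0, 30^4 ≡ 0² = 0, 30^8 ≡ 0² = 0, 30^16 ≡ 0² = 0, 30^32 ≡ 0² = 0. Since 37 = 32 + 4 + 1, 30^37 ≡ 0·0·30: 0·0 = 0, then 0·30 = 0. So 30^37 ≡ 0 (mod 60).
So f(0) = f(30) = 0 while 0 ≠ 30, therefore f is not injective.
A non-injective map from the 60-element set ℤ/60ℤ to itself takes at most 59 distinct values, so it cannot be surjective. So f is not surjective.
Since f is not surjective, we determine |image(f)|. Computing x^37 mod 60 for each x (by repeated squaring, reducing mod 60 at every step), the values f(0), f(1), …, f(59) are: 0, 1, 32, 3, 4, 5, 36, 7, 8, 9, 40, 11, 12, 13, 44, 15, 16, 17, 48, 19, 20, 21, 52, 23, 24, 25, 56, 27, 28, 29, 0, 31, 32, 33, 4, 35, 36, 37, 8, 39, 40, 41, 12, 43, 44, 45, 16, 47, 48, 49, 20, 51, 52, 53, 24, 55, 56, 57, 28, 59.
The distinct values are {0, 1, 3, 4, 5, 7, 8, 9, 11, 12, 13, 15, 16, 17, 19, 20, 21, 23, 24, 25, 27, 28, 29, 31, 32, 33, 35, 36, 37, 39, 40, 41, 43, 44, 45, 47, 48, 49, 51, 52, 53, 55, 56, 57, 59}; there are 45 of them.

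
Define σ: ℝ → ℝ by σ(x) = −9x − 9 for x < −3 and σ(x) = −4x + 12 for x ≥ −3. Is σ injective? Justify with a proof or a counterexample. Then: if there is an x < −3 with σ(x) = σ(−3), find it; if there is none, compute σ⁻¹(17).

-11/3

Both pieces are strictly decreasing (slopes −9 and −4), so each is injective on its own interval.
The left piece maps (−∞, −3) onto (18, ∞); the right piece maps [−3, ∞) onto (−∞, 24].
These images overlap. In particular σ(−3) = 24 (right piece), and solving −9x − 9 = 24 on the left piece gives x = −11/3 < −3.
So σ(−11/3) = σ(−3) with −11/3 ≠ −3, and σ is not injective. This x = −11/3 is the requested value below −3.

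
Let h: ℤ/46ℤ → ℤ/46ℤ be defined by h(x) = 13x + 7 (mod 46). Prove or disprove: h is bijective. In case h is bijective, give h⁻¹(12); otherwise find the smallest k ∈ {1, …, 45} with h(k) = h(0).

If h(a) = h(b), then 13a ≡ 13b (mod 46). Because gcd(13, 46) = 1, we may cancel 13 to get a ≡ b (mod 46).
We now compute 13⁻¹ mod 46 explicitly. Euclid's algorithm: 46 = 3·13 + 7, 13 = 1·7 + 6, 7 = 1·6 + 1; back-substituting gives 1 = 39·13 − 11·46, so 13⁻¹ ≡ 39 (mod 46).
For any y ∈ ℤ/46ℤ, x = 39(y − 7) mod 46 satisfies h(x) = 13·39(y − 7) + 7 ≡ y (since 13·39 ≡ 1 mod 46). So every y has a preimage.
Thus h is bijective.
Since h is bijective, we compute h⁻¹(12): solve 13x + 7 ≡ 12 (mod 46), i.e. 13x ≡ 5 (mod 46).
Multiplying by 13⁻¹ = 39 gives x ≡ 39·5 = 195 = 4·46 + 11 ≡ 11 (mod 46).
Check: h(11) = 13·11 + 7 = 150 = 3·46 + 12 ≡ 12 (mod 46).

11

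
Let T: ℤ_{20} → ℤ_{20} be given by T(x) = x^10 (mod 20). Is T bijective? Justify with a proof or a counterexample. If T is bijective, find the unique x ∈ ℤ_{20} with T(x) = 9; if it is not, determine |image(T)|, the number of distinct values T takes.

6

T(4): Repeated squaring mod 20: 4^1 ≡ 4, 4^2 ≡ 4² = 16, 4^4 ≡ 16² = 256 ≡ 16, 4^8 ≡ 16² = 256 ≡ 16. Since 10 = 8 + 2, 4^10 ≡ 16·16: 16·16 = 256 ≡ 16. So 4^10 ≡ 16 (mod 20).
T(6): Repeated squaring mod 20: 6^1 ≡ 6, 6^2 ≡ 6² = 36 ≡ 16, 6^4 ≡ 16² = 256 ≡ 16, 6^8 ≡ 16² = 256 ≡ 16. Since 10 = 8 + 2, 6^10 ≡ 16·16: 16·16 = 256 ≡ 16. So 6^10 ≡ 16 (mod 20).
So T(4) = T(6) = 16 while 4 ≠ 6, thus T is not injective, hence not bijective.
Since T is not bijective, we determine |image(T)|. Computing x^10 mod 20 for each x (by repeated squaring, reducing mod 20 at every step), the values T(0), T(1), …, T(19) are: 0, 1, 4, 9, 16, 5, 16, 9, 4, 1, 0, 1, 4, 9, 16, 5, 16, 9, 4, 1.
The distinct values are {0, 1, 4, 5, 9, 16}; there are 6 of them.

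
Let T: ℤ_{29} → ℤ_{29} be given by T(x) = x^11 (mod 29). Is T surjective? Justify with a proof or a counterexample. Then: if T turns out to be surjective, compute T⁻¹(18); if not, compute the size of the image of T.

Since 29 is prime, the nonzero elements of ℤ_{29} form a cyclic group of order 28.
As gcd(11, 28) = 1, raising to the 11th power is a bijection on this group: if x_1^11 ≡ x_2^11 then (x_1x_2^{−1})^11 = 1, and the only element of order dividing gcd(11, 28) = 1 is 1, so x_1 = x_2.
With T(0) = 0 this makes T injective on all of ℤ_{29}, hence bijective (finite equal-size domain and codomain). In particular T is surjective.
Since T is surjective, we find the preimage of 18. The inverse of x ↦ x^11 on (ℤ_{29})^× is x ↦ x^23, because 11·23 = 253 = 9·28 + 1 ≡ 1 (mod 28) and x^{28} = 1 for x ≠ 0 (Fermat). So T⁻¹(18) = 18^23 mod 29.
Repeated squaring mod 29: 18^1 ≡ 18, 18^2 ≡ 18² = 324 ≡ 5, 18^4 ≡ 5² = 25, 18^8 ≡ 25² = 625 ≡ 16, 18^16 ≡ 16² = 256 ≡ 24. Since 23 = 16 + 4 + 2 + 1, 18^23 ≡ 24·25·5·18: 24·25 = 600 ≡ 20, then 20·5 = 100 ≡ 13, then 13·18 = 234 ≡ 2. So 18^23 ≡ 2 (mod 29).
Hence T⁻¹(18) = 2.

2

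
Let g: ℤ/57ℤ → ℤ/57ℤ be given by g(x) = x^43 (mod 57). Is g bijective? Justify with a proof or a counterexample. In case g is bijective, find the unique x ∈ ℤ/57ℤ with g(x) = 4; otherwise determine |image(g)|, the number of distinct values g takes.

Computing x^43 mod 57 for each x (by repeated squaring, reducing mod 57 at every step), the values g(0), g(1), …, g(56) are: 0, 1, 14, 21, 25, 35, 9, 7, 8, 42, 34, 11, 12, 10, 41, 51, 55, 5, 18, 19, 20, 33, 40, 44, 54, 28, 26, 27, 4, 53, 30, 31, 29, 3, 13, 17, 24, 37, 38, 39, 52, 2, 6, 16, 47, 45, 46, 23, 15, 49, 50, 48, 22, 32, 36, 43, 56.
Every element of ℤ/57ℤ appears exactly once in this list, so g is a bijection, and in particular bijective.
Since g is bijective, we read off the preimage of 4 from the same table: g(28) = 4, so g⁻¹(4) = 28.

28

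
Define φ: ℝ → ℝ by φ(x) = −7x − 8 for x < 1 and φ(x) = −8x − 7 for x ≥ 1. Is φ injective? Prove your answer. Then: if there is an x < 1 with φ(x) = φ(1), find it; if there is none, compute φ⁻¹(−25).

9/4

Both pieces are strictly decreasing (slopes −7 and −8), so each is injective on its own interval.
The left piece maps (−∞, 1) onto (−15, ∞); the right piece maps [1, ∞) onto (−∞, −15].
These images are disjoint, so no value is attained by both pieces. So φ is injective.
Because the two images are disjoint, no x < 1 has φ(x) = φ(1), so we compute φ⁻¹(−25): −25 lies in (−∞, −15], so solve −8x − 7 = −25: x = (−25 + 7)/(−8) = 9/4.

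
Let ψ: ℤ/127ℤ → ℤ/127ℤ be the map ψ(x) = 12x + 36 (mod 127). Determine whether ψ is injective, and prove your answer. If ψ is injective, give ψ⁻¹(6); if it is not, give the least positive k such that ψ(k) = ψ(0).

Recall that ψ is injective if ψ(x_1) = ψ(x_2) implies x_1 = x_2.
Suppose ψ(x_1) = ψ(x_2) in ℤ/127ℤ. Then 12x_1 + 36 ≡ 12x_2 + 36 (mod 127), thus 12(x_1 − x_2) ≡ 0 (mod 127).
Since gcd(12, 127) = 1, 12 is invertible modulo 127, therefore x_1 − x_2 ≡ 0 (mod 127), i.e. x_1 = x_2.
So ψ is injective.
We now compute 12⁻¹ mod 127 explicitly. Euclid's algorithm: 127 = 10·12 + 7, 12 = 1·7 + 5, 7 = 1·5 + 2, 5 = 2·2 + 1; back-substituting gives 1 = 53·12 − 5·127, so 12⁻¹ ≡ 53 (mod 127).
Since ψ is injective, we find ψ⁻¹(6): we need 12x ≡ 6 − 36 ≡ 97 (mod 127). Using 12⁻¹ = 53: x ≡ 53·97 = 5141 = 40·127 + 61, so x = 61.
Check: ψ(61) = 12·61 + 36 = 768 = 6·127 + 6 ≡ 6 (mod 127).

61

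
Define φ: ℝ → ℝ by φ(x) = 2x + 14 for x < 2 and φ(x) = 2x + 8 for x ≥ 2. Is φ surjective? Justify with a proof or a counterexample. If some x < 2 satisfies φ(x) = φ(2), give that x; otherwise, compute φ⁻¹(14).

-1

Both pieces are strictly increasing (slopes 2 and 2), so each is injective on its own interval.
The left piece maps (−∞, 2) onto (−∞, 18); the right piece maps [2, ∞) onto [12, ∞).
The union (−∞, 18) ∪ [12, ∞) covers ℝ, so φ is surjective.
For the follow-up: the images overlap, so an x < 2 with φ(x) = φ(2) exists. φ(2) = 12; solving 2x + 14 = 12 for x < 2 gives x = (12 − 14)/2 = −1.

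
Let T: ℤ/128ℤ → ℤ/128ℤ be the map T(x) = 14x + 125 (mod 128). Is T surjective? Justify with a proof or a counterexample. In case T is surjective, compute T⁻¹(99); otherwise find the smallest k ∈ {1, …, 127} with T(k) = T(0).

Recall: T is surjective if every y in the codomain equals T(x) for some x in the domain.
Since gcd(14, 128) = 2, we have 14x ≡ 0 (mod 2) for all x, so T(x) ≡ 1 (mod 2).
But 0 ≢ 1 (mod 2), so 0 ∈ ℤ/128ℤ has no preimage. Therefore T is not surjective.
Since T is not surjective, we find the least positive k with T(k) = T(0): this means 14k ≡ 0 (mod 128), i.e. 128 ∣ 14k. Since gcd(14, 128) = 2, dividing through by 2 this holds exactly when 64 ∣ 7k, and as gcd(7, 64) = 1, exactly when 64 ∣ k.
The smallest positive such k is 64.

64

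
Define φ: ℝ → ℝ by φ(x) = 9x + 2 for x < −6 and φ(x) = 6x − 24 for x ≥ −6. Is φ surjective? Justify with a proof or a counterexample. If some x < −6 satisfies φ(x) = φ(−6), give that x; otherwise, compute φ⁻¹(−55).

-62/9

Both pieces are strictly increasing (slopes 9 and 6), so each is injective on its own interval.
The left piece maps (−∞, −6) onto (−∞, −52); the right piece maps [−6, ∞) onto [−60, ∞).
The union (−∞, −52) ∪ [−60, ∞) covers ℝ, so φ is surjective.
For the follow-up: the images overlap, so an x < −6 with φ(x) = φ(−6) exists. φ(−6) = −60; solving 9x + 2 = −60 for x < −6 gives x = (−60 − 2)/9 = −62/9.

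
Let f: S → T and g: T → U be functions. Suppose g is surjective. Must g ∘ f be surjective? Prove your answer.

No. Take S = {0}, T = U = {0, 1, 2, 3}, f(0) = 0, and g = identity (surjective).
Then (g ∘ f)(0) = 0, and 3 ∈ U has no preimage under g ∘ f, so g ∘ f is not surjective.

not surjective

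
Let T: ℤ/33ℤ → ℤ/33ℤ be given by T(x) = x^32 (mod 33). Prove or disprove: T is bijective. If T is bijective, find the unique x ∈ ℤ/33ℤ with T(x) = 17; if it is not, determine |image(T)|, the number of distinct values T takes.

T(4): Repeated squaring mod 33: 4^1 ≡ 4, 4^2 ≡ 4² = 16, 4^4 ≡ 16² = 256 ≡ 25, 4^8 ≡ 25² = 625 ≡ 31, 4^16 ≡ 31² = 961 ≡ 4, 4^32 ≡ 4² = 16. So 4^32 ≡ 16 (mod 33).
T(7): Repeated squaring mod 33: 7^1 ≡ 7, 7^2 ≡ 7² = 49 ≡ 16, 7^4 ≡ 16² = 256 ≡ 25, 7^8 ≡ 25² = 625 ≡ 31, 7^16 ≡ 31² = 961 ≡ 4, 7^32 ≡ 4² = 16. So 7^32 ≡ 16 (mod 33).
So T(4) = T(7) = 16 while 4 ≠ 7, thus T is not injective, hence not bijective.
Since T is not bijective, we determine |image(T)|. Computing x^32 mod 33 for each x (by repeated squaring, reducing mod 33 at every step), the values T(0), T(1), …, T(32) are: 0, 1, 4, 9, 16, 25, 3, 16, 31, 15, 1, 22, 12, 4, 31, 27, 25, 25, 27, 31, 4, 12, 22, 1, 15, 31, 16, 3, 25, 16, 9, 4, 1.
The distinct values are {0, 1, 3, 4, 9, 12, 15, 16, 22, 25, 27, 31}; there are 12 of them.

12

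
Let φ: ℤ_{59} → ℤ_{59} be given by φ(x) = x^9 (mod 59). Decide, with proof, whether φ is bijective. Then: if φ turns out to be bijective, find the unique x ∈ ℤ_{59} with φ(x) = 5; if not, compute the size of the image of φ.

28

Since 59 is prime, the nonzero elements of ℤ_{59} form a cyclic group of order 58.
As gcd(9, 58) = 1, raising to the 9th power is a bijection on this group: if u^9 ≡ v^9 then (uv^{−1})^9 = 1, and the only element of order dividing gcd(9, 58) = 1 is 1, so u = v.
With φ(0) = 0 this makes φ injective on all of ℤ_{59}, hence bijective (finite equal-size domain and codomain). In particular φ is bijective.
Since φ is bijective, we find the preimage of 5. The inverse of x ↦ x^9 on (ℤ_{59})^× is x ↦ x^13, because 9·13 = 117 = 2·58 + 1 ≡ 1 (mod 58) and x^{58} = 1 for x ≠ 0 (Fermat). So φ⁻¹(5) = 5^13 mod 59.
Repeated squaring mod 59: 5^1 ≡ 5, 5^2 ≡ 5² = 25, 5^4 ≡ 25² = 625 ≡ 35, 5^8 ≡ 35² = 1225 ≡ 45. Since 13 = 8 + 4 + 1, 5^13 ≡ 45·35·5: 45·35 = 1575 ≡ 41, then 41·5 = 205 ≡ 28. So 5^13 ≡ 28 (mod 59).
Hence φ⁻¹(5) = 28.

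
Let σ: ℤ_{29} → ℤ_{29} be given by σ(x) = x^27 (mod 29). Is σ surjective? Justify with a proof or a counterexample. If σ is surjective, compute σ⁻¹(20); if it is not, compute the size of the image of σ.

16

Since 29 is prime, the nonzero elements of ℤ_{29} form a cyclic group of order 28.
As gcd(27, 28) = 1, raising to the 27th power is a bijection on this group: if x_1^27 ≡ x_2^27 then (x_1x_2^{−1})^27 = 1, and the only element of order dividing gcd(27, 28) = 1 is 1, so x_1 = x_2.
With σ(0) = 0 this makes σ injective on all of ℤ_{29}, hence bijective (finite equal-size domain and codomain). In particular σ is surjective.
Since σ is surjective, we find the preimage of 20. The inverse of x ↦ x^27 on (ℤ_{29})^× is x ↦ x^27, because 27·27 = 729 = 26·28 + 1 ≡ 1 (mod 28) and x^{28} = 1 for x ≠ 0 (Fermat). So σ⁻¹(20) = 20^27 mod 29.
Repeated squaring mod 29: 20^1 ≡ 20, 20^2 ≡ 20² = 400 ≡ 23, 20^4 ≡ 23² = 529 ≡ 7, 20^8 ≡ 7² = 49 ≡ 20, 20^16 ≡ 20² = 400 ≡ 23. Since 27 = 16 + 8 + 2 + 1, 20^27 ≡ 23·20·23·20: 23·20 = 460 ≡ 25, then 25·23 = 575 ≡ 24, then 24·20 = 480 ≡ 16. So 20^27 ≡ 16 (mod 29).
Hence σ⁻¹(20) = 16.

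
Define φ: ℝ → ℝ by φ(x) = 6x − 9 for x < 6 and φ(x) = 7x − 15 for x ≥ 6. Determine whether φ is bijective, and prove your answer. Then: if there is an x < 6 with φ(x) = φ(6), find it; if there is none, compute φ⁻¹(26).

35/6

Both pieces are strictly increasing (slopes 6 and 7), so each is injective on its own interval.
The left piece maps (−∞, 6) onto (−∞, 27); the right piece maps [6, ∞) onto [27, ∞).
Since 27 = 27, the images partition ℝ: φ is injective and surjective, hence bijective.
Because the two images are disjoint, no x < 6 has φ(x) = φ(6), so we compute φ⁻¹(26): 26 lies in (−∞, 27), so solve 6x − 9 = 26: x = (26 + 9)/6 = 35/6.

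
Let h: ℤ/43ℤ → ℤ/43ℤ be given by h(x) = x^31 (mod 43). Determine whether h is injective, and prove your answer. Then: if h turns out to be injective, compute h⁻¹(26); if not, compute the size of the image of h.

Since 43 is prime, the nonzero elements of ℤ/43ℤ form a cyclic group of order 42.
As gcd(31, 42) = 1, raising to the 31st power is a bijection on this group: if u^31 ≡ v^31 then (uv^{−1})^31 = 1, and the only element of order dividing gcd(31, 42) = 1 is 1, so u = v.
With h(0) = 0 this makes h injective on all of ℤ/43ℤ, hence bijective (finite equal-size domain and codomain). In particular h is injective.
Since h is injective, we find the preimage of 26. The inverse of x ↦ x^31 on (ℤ/43ℤ)^× is x ↦ x^19, because 31·19 = 589 = 14·42 + 1 ≡ 1 (mod 42) and x^{42} = 1 for x ≠ 0 (Fermat). So h⁻¹(26) = 26^19 mod 43.
Repeated squaring mod 43: 26^1 ≡ 26, 26^2 ≡ 26² = 676 ≡ 31, 26^4 ≡ 31² = 961 ≡ 15, 26^8 ≡ 15² = 225 ≡ 10, 26^16 ≡ 10² = 100 ≡ 14. Since 19 = 16 + 2 + 1, 26^19 ≡ 14·31·26: 14·31 = 434 ≡ 4, then 4·26 = 104 ≡ 18. So 26^19 ≡ 18 (mod 43).
Hence h⁻¹(26) = 18.

18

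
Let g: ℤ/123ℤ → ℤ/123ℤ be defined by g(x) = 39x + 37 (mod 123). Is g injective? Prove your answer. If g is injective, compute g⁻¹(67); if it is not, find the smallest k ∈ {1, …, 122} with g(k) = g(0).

41

We have gcd(39, 123) = 3 > 1. Taking u = 0 and v = 41: g(0) = 37 and g(41) = 39·41 + 37 = 1636 ≡ 37 (mod 123).
So g(0) = g(41) while 0 ≠ 41, therefore g is not injective.
Since g is not injective, we find the least positive k with g(k) = g(0): this means 39k ≡ 0 (mod 123), i.e. 123 ∣ 39k. Since gcd(39, 123) = 3, dividing through by 3 this holds exactly when 41 ∣ 13k, and as gcd(13, 41) = 1, exactly when 41 ∣ k.
The smallest positive such k is 41.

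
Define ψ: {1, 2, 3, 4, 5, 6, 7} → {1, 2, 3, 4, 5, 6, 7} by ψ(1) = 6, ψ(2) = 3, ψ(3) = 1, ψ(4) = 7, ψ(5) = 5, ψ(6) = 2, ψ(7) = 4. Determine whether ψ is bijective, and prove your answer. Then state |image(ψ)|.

7

The values 6, 3, 1, 7, 5, 2, 4 are a permutation of {1, 2, 3, 4, 5, 6, 7}: each element appears exactly once.
So ψ is injective and surjective, hence bijective.
The image of ψ is {1, 2, 3, 4, 5, 6, 7}, which has 7 elements.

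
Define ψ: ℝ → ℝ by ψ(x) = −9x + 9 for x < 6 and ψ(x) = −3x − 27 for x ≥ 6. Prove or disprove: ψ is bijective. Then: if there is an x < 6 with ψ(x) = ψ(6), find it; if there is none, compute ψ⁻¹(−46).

Both pieces are strictly decreasing (slopes −9 and −3), so each is injective on its own interval.
The left piece maps (−∞, 6) onto (−45, ∞); the right piece maps [6, ∞) onto (−∞, −45].
Since −45 = −45, the images partition ℝ: ψ is injective and surjective, hence bijective.
Because the two images are disjoint, no x < 6 has ψ(x) = ψ(6), so we compute ψ⁻¹(−46): −46 lies in (−∞, −45], so solve −3x − 27 = −46: x = (−46 + 27)/(−3) = 19/3.

19/3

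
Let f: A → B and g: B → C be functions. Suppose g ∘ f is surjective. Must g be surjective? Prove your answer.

Let c ∈ C. Since g ∘ f is surjective, some a ∈ A has g(f(a)) = c. Then b = f(a) ∈ B satisfies g(b) = c. So g is surjective.

surjective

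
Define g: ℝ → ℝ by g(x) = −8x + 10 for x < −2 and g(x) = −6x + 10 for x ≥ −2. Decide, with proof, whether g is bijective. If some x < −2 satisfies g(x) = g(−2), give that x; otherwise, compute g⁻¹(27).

-17/8

Both pieces are strictly decreasing (slopes −8 and −6), so each is injective on its own interval.
The left piece maps (−∞, −2) onto (26, ∞); the right piece maps [−2, ∞) onto (−∞, 22].
The images leave a gap (26 has no preimage), so g is not surjective, hence not bijective.
Because the two images are disjoint, no x < −2 has g(x) = g(−2), so we compute g⁻¹(27): 27 lies in (26, ∞), so solve −8x + 10 = 27: x = (27 − 10)/(−8) = −17/8.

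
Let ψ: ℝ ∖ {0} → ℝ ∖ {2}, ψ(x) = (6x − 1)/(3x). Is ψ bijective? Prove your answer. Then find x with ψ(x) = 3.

-1/3

Suppose ψ(x_1) = ψ(x_2). Cross-multiplying: (6x_1 − 1)(3x_2) = (6x_2 − 1)(3x_1).
Expanding both sides and cancelling the symmetric terms leaves 3·(x_1 − x_2) = 0. Since 3 ≠ 0, x_1 = x_2. So ψ is injective.
For any y ≠ 2, solving y(3x) = 6x − 1 for x gives a well-defined x ≠ 0. So ψ is surjective.
So ψ is bijective.
Solving ψ(x) = 3: cross-multiplying gives 6x − 1 = 3(3x), which rearranges to −3x = 1, so x = −1/3.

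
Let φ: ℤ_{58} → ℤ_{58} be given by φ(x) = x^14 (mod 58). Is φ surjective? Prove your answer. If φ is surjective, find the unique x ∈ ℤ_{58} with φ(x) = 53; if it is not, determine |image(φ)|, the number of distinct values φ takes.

6

φ(1) = 1^14 = 1.
φ(5): Repeated squaring mod 58: 5^1 ≡ 5, 5^2 ≡ 5² = 25, 5^4 ≡ 25² = 625 ≡ 45, 5^8 ≡ 45² = 2025 ≡ 53. Since 14 = 8 + 4 + 2, 5^14 ≡ 53·45·25: 53·45 = 2385 ≡ 7, then 7·25 = 175 ≡ 1. So 5^14 ≡ 1 (mod 58).
So φ(1) = φ(5) = 1 while 1 ≠ 5, thus φ is not injective.
A non-injective map from the 58-element set ℤ_{58} to itself takes at most 57 distinct values, so it cannot be surjective. Thus φ is not surjective.
Since φ is not surjective, we determine |image(φ)|. Computing x^14 mod 58 for each x (by repeated squaring, reducing mod 58 at every step), the values φ(0), φ(1), …, φ(57) are: 0, 1, 28, 57, 30, 1, 30, 1, 28, 1, 28, 57, 28, 1, 28, 57, 30, 57, 28, 57, 30, 57, 30, 1, 30, 1, 28, 57, 30, 29, 30, 57, 28, 1, 30, 1, 30, 57, 30, 57, 28, 57, 30, 57, 28, 1, 28, 57, 28, 1, 28, 1, 30, 1, 30, 57, 28, 1.
The distinct values are {0, 1, 28, 29, 30, 57}; there are 6 of them.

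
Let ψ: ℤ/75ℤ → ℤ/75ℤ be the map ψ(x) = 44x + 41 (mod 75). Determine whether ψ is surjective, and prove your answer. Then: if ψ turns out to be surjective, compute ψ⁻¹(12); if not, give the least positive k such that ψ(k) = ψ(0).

Since gcd(44, 75) = 1, 44 is invertible modulo 75. Euclid's algorithm: 75 = 1·44 + 31, 44 = 1·31 + 13, 31 = 2·13 + 5, 13 = 2·5 + 3, 5 = 1·3 + 2, 3 = 1·2 + 1; back-substituting gives 1 = 29·44 − 17·75, so 44⁻¹ ≡ 29 (mod 75).
Then y ↦ 29(y − 41) is a two-sided inverse to ψ, so every y ∈ ℤ/75ℤ has a preimage.
Hence ψ is surjective.
Since ψ is surjective, we find ψ⁻¹(12): we need 44x ≡ 12 − 41 ≡ 46 (mod 75). Using 44⁻¹ = 29: x ≡ 29·46 = 1334 = 17·75 + 59, so x = 59.
Check: ψ(59) = 44·59 + 41 = 2637 = 35·75 + 12 ≡ 12 (mod 75).

59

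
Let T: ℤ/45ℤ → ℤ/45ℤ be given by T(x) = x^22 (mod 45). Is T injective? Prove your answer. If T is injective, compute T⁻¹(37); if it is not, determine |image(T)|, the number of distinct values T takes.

T(2): Repeated squaring mod 45: 2^1 ≡ 2, 2^2 ≡ 2² = 4, 2^4 ≡ 4² = 16, 2^8 ≡ 16² = 256 ≡ 31, 2^16 ≡ 31² = 961 ≡ 16. Since 22 = 16 + 4 + 2, 2^22 ≡ 16·16·4: 16·16 = 256 ≡ 31, then 31·4 = 124 ≡ 34. So 2^22 ≡ 34 (mod 45).
T(7): Repeated squaring mod 45: 7^1 ≡ 7, 7^2 ≡ 7² = 49 ≡ 4, 7^4 ≡ 4² = 16, 7^8 ≡ 16² = 256 ≡ 31, 7^16 ≡ 31² = 961 ≡ 16. Since 22 = 16 + 4 + 2, 7^22 ≡ 16·16·4: 16·16 = 256 ≡ 31, then 31·4 = 124 ≡ 34. So 7^22 ≡ 34 (mod 45).
So T(2) = T(7) = 34 while 2 ≠ 7, hence T is not injective.
Since T is not injective, we determine |image(T)|. Computing x^22 mod 45 for each x (by repeated squaring, reducing mod 45 at every step), the values T(0), T(1), …, T(44) are: 0, 1, 34, 9, 31, 40, 36, 34, 19, 36, 10, 16, 9, 4, 31, 0, 16, 19, 9, 1, 25, 36, 4, 4, 36, 25, 1, 9, 19, 16, 0, 31, 4, 9, 16, 10, 36, 19, 34, 36, 40, 31, 9, 34, 1.
The distinct values are {0, 1, 4, 9, 10, 16, 19, 25, 31, 34, 36, 40}; there are 12 of them.

12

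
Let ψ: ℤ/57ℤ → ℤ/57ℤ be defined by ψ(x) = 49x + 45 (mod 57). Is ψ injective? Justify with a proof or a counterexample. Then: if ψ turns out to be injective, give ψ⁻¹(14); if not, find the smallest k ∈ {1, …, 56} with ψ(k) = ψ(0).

If ψ(u) = ψ(v), then 49u ≡ 49v (mod 57). Because gcd(49, 57) = 1, we may cancel 49 to get u ≡ v (mod 57).
So ψ is injective.
We now compute 49⁻¹ mod 57 explicitly. Euclid's algorithm: 57 = 1·49 + 8, 49 = 6·8 + 1; back-substituting gives 1 = 7·49 − 6·57, so 49⁻¹ ≡ 7 (mod 57).
Since ψ is injective, we find ψ⁻¹(14): we need 49x ≡ 14 − 45 ≡ 26 (mod 57). Using 49⁻¹ = 7: x ≡ 7·26 = 182 = 3·57 + 11, so x = 11.
Check: ψ(11) = 49·11 + 45 = 584 = 10·57 + 14 ≡ 14 (mod 57).

11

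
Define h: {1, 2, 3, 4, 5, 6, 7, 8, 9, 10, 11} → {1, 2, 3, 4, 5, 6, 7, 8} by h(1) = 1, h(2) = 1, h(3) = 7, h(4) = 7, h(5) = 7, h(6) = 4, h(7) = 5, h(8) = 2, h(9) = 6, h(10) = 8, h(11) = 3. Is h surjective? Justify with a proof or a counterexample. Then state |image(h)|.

Every element of the codomain has a preimage: 1 = h(1), 2 = h(8), 3 = h(11), 4 = h(6), 5 = h(7), 6 = h(9), 7 = h(3), 8 = h(10).
So h is surjective.
The image of h is {1, 2, 3, 4, 5, 6, 7, 8}, which has 8 elements.

8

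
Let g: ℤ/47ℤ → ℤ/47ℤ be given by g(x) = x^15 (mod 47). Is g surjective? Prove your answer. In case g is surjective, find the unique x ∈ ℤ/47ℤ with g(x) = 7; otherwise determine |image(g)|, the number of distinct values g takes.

Since 47 is prime, the nonzero elements of ℤ/47ℤ form a cyclic group of order 46.
As gcd(15, 46) = 1, raising to the 15th power is a bijection on this group: if u^15 ≡ v^15 then (uv^{−1})^15 = 1, and the only element of order dividing gcd(15, 46) = 1 is 1, so u = v.
With g(0) = 0 this makes g injective on all of ℤ/47ℤ, hence bijective (finite equal-size domain and codomain). In particular g is surjective.
Since g is surjective, we find the preimage of 7. The inverse of x ↦ x^15 on (ℤ/47ℤ)^× is x ↦ x^43, because 15·43 = 645 = 14·46 + 1 ≡ 1 (mod 46) and x^{46} = 1 for x ≠ 0 (Fermat). So g⁻¹(7) = 7^43 mod 47.
Repeated squaring mod 47: 7^1 ≡ 7, 7^2 ≡ 7² = 49 ≡ 2, 7^4 ≡ 2² = 4, 7^8 ≡ 4² = 16, 7^16 ≡ 16² = 256 ≡ 21, 7^32 ≡ 21² = 441 ≡ 18. Since 43 = 32 + 8 + 2 + 1, 7^43 ≡ 18·16·2·7: 18·16 = 288 ≡ 6, then 6·2 = 12, then 12·7 = 84 ≡ 37. So 7^43 ≡ 37 (mod 47).
Hence g⁻¹(7) = 37.

37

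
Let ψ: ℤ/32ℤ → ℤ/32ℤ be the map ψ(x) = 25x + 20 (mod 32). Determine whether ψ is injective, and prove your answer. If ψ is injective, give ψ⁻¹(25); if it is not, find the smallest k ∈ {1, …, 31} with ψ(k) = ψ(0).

13

If ψ(s) = ψ(t), then 25s ≡ 25t (mod 32). Because gcd(25, 32) = 1, we may cancel 25 to get s ≡ t (mod 32).
Hence ψ is injective.
We now compute 25⁻¹ mod 32 explicitly. Euclid's algorithm: 32 = 1·25 + 7, 25 = 3·7 + 4, 7 = 1·4 + 3, 4 = 1·3 + 1; back-substituting gives 1 = 9·25 − 7·32, so 25⁻¹ ≡ 9 (mod 32).
Since ψ is injective, we compute ψ⁻¹(25): solve 25x + 20 ≡ 25 (mod 32), i.e. 25x ≡ 5 (mod 32).
Multiplying by 25⁻¹ = 9 gives x ≡ 9·5 = 45 = 1·32 + 13 ≡ 13 (mod 32).
Check: ψ(13) = 25·13 + 20 = 345 = 10·32 + 25 ≡ 25 (mod 32).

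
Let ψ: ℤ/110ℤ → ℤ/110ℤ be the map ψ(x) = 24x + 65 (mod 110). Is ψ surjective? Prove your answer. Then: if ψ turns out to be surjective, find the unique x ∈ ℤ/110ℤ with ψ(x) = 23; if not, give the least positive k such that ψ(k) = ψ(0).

Recall: surjectivity means every element of the codomain has a preimage under ψ.
Since gcd(24, 110) = 2, we have 24x ≡ 0 (mod 2) for all x, so ψ(x) ≡ 1 (mod 2).
But 0 ≢ 1 (mod 2), so 0 ∈ ℤ/110ℤ has no preimage. So ψ is not surjective.
Since ψ is not surjective, we find the least positive k with ψ(k) = ψ(0): this means 24k ≡ 0 (mod 110), i.e. 110 ∣ 24k. Since gcd(24, 110) = 2, dividing through by 2 this holds exactly when 55 ∣ 12k, and as gcd(12, 55) = 1, exactly when 55 ∣ k.
The smallest positive such k is 55.

55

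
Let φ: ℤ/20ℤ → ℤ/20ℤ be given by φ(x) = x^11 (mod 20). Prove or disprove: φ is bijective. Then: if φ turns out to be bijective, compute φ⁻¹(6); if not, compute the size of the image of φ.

15

φ(0) = 0^11 = 0.
φ(10): Repeated squaring mod 20: 10^1 ≡ 10, 10^2 ≡ 10² = 100 ≡ 0, 10^4 ≡ 0² = 0, 10^8 ≡ 0² = 0. Since 11 = 8 + 2 + 1, 10^11 ≡ 0·0·10: 0·0 = 0, then 0·10 = 0. So 10^11 ≡ 0 (mod 20).
So φ(0) = φ(10) = 0 while 0 ≠ 10, therefore φ is not injective, hence not bijective.
Since φ is not bijective, we determine |image(φ)|. Computing x^11 mod 20 for each x (by repeated squaring, reducing mod 20 at every step), the values φ(0), φ(1), …, φ(19) are: 0, 1, 8, 7, 4, 5, 16, 3, 12, 9, 0, 11, 8, 17, 4, 15, 16, 13, 12, 19.
The distinct values are {0, 1, 3, 4, 5, 7, 8, 9, 11, 12, 13, 15, 16, 17, 19}; there are 15 of them.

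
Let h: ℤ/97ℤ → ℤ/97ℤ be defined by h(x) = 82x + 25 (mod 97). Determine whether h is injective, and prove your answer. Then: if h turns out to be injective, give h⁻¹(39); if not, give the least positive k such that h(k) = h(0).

If h(s) = h(t), then 82s ≡ 82t (mod 97). Because gcd(82, 97) = 1, we may cancel 82 to get s ≡ t (mod 97).
So h is injective.
We now compute 82⁻¹ mod 97 explicitly. Euclid's algorithm: 97 = 1·82 + 15, 82 = 5·15 + 7, 15 = 2·7 + 1; back-substituting gives 1 = 84·82 − 71·97, so 82⁻¹ ≡ 84 (mod 97).
Since h is injective, we find h⁻¹(39): we need 82x ≡ 39 − 25 ≡ 14 (mod 97). Using 82⁻¹ = 84: x ≡ 84·14 = 1176 = 12·97 + 12, so x = 12.
Check: h(12) = 82·12 + 25 = 1009 = 10·97 + 39 ≡ 39 (mod 97).

12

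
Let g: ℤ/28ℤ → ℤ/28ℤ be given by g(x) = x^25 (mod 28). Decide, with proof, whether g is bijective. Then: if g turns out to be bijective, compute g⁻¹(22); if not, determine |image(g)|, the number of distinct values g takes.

21

g(0) = 0^25 = 0.
g(14): Repeated squaring mod 28: 14^1 ≡ 14, 14^2 ≡ 14² = 196 ≡ 0, 14^4 ≡ 0² = 0, 14^8 ≡ 0² = 0, 14^16 ≡ 0² = 0. Since 25 = 16 + 8 + 1, 14^25 ≡ 0·0·14: 0·0 = 0, then 0·14 = 0. So 14^25 ≡ 0 (mod 28).
So g(0) = g(14) = 0 while 0 ≠ 14, so g is not injective, hence not bijective.
Since g is not bijective, we determine |image(g)|. Computing x^25 mod 28 for each x (by repeated squaring, reducing mod 28 at every step), the values g(0), g(1), …, g(27) are: 0, 1, 16, 3, 4, 5, 20, 7, 8, 9, 24, 11, 12, 13, 0, 15, 16, 17, 4, 19, 20, 21, 8, 23, 24, 25, 12, 27.
The distinct values are {0, 1, 3, 4, 5, 7, 8, 9, 11, 12, 13, 15, 16, 17, 19, 20, 21, 23, 24, 25, 27}; there are 21 of them.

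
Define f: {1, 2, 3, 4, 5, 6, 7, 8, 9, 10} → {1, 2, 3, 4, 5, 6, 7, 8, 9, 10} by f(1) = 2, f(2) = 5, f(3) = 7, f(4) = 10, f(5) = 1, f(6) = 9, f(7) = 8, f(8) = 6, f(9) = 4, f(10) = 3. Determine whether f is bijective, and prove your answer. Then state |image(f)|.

The values 2, 5, 7, 10, 1, 9, 8, 6, 4, 3 are a permutation of {1, 2, 3, 4, 5, 6, 7, 8, 9, 10}: each element appears exactly once.
So f is injective and surjective, hence bijective.
The image of f is {1, 2, 3, 4, 5, 6, 7, 8, 9, 10}, which has 10 elements.

10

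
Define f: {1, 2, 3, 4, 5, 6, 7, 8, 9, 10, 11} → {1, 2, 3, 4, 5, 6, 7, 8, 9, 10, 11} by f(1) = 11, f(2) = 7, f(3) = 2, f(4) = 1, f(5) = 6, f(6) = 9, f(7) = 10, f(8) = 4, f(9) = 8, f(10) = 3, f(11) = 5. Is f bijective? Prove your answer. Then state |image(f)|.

11

The values 11, 7, 2, 1, 6, 9, 10, 4, 8, 3, 5 are a permutation of {1, 2, 3, 4, 5, 6, 7, 8, 9, 10, 11}: each element appears exactly once.
So f is injective and surjective, hence bijective.
The image of f is {1, 2, 3, 4, 5, 6, 7, 8, 9, 10, 11}, which has 11 elements.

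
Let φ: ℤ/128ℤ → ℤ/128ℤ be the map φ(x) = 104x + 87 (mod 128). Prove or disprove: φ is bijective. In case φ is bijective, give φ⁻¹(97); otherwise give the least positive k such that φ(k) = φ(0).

16

We have gcd(104, 128) = 8 > 1. Taking a = 0 and b = 16: φ(0) = 87 and φ(16) = 104·16 + 87 = 1751 ≡ 87 (mod 128).
So φ(0) = φ(16) while 0 ≠ 16, so φ is not injective, hence not bijective.
Since φ is not bijective, we find the least positive k with φ(k) = φ(0): this means 104k ≡ 0 (mod 128), i.e. 128 ∣ 104k. Since gcd(104, 128) = 8, dividing through by 8 this holds exactly when 16 ∣ 13k, and as gcd(13, 16) = 1, exactly when 16 ∣ k.
The smallest positive such k is 16.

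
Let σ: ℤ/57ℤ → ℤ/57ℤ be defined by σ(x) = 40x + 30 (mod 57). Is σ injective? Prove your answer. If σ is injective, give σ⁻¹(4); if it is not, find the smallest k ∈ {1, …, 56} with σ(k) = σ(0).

By definition, σ is injective when σ(u) = σ(v) forces u = v.
Suppose σ(u) = σ(v) in ℤ/57ℤ. Then 40u + 30 ≡ 40v + 30 (mod 57), thus 40(u − v) ≡ 0 (mod 57).
Since gcd(40, 57) = 1, 40 is invertible modulo 57, therefore u − v ≡ 0 (mod 57), i.e. u = v.
Hence σ is injective.
We now compute 40⁻¹ mod 57 explicitly. Euclid's algorithm: 57 = 1·40 + 17, 40 = 2·17 + 6, 17 = 2·6 + 5, 6 = 1·5 + 1; back-substituting gives 1 = 10·40 − 7·57, so 40⁻¹ ≡ 10 (mod 57).
Since σ is injective, we find σ⁻¹(4): we need 40x ≡ 4 − 30 ≡ 31 (mod 57). Using 40⁻¹ = 10: x ≡ 10·31 = 310 = 5·57 + 25, so x = 25.
Check: σ(25) = 40·25 + 30 = 1030 = 18·57 + 4 ≡ 4 (mod 57).

25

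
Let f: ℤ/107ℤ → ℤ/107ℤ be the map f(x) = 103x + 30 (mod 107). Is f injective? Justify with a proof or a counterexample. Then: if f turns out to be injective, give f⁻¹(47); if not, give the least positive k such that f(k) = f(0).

Suppose f(u) = f(v) in ℤ/107ℤ. Then 103u + 30 ≡ 103v + 30 (mod 107), so 103(u − v) ≡ 0 (mod 107).
Since gcd(103, 107) = 1, 103 is invertible modulo 107, therefore u − v ≡ 0 (mod 107), i.e. u = v.
Therefore f is injective.
We now compute 103⁻¹ mod 107 explicitly. Euclid's algorithm: 107 = 1·103 + 4, 103 = 25·4 + 3, 4 = 1·3 + 1; back-substituting gives 1 = 80·103 − 77·107, so 103⁻¹ ≡ 80 (mod 107).
Since f is injective, we compute f⁻¹(47): solve 103x + 30 ≡ 47 (mod 107), i.e. 103x ≡ 17 (mod 107).
Multiplying by 103⁻¹ = 80 gives x ≡ 80·17 = 1360 = 12·107 + 76 ≡ 76 (mod 107).
Check: f(76) = 103·76 + 30 = 7858 = 73·107 + 47 ≡ 47 (mod 107).

76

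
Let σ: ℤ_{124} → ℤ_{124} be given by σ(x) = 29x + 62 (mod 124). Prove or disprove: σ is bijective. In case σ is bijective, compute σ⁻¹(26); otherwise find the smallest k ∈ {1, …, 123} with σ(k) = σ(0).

Recall: σ is injective if σ(x_1) = σ(x_2) implies x_1 = x_2.
If σ(x_1) = σ(x_2), then 29x_1 ≡ 29x_2 (mod 124). Because gcd(29, 124) = 1, we may cancel 29 to get x_1 ≡ x_2 (mod 124).
We now compute 29⁻¹ mod 124 explicitly. Euclid's algorithm: 124 = 4·29 + 8, 29 = 3·8 + 5, 8 = 1·5 + 3, 5 = 1·3 + 2, 3 = 1·2 + 1; back-substituting gives 1 = 77·29 − 18·124, so 29⁻¹ ≡ 77 (mod 124).
For any y ∈ ℤ_{124}, x = 77(y − 62) mod 124 satisfies σ(x) = 29·77(y − 62) + 62 ≡ y (since 29·77 ≡ 1 mod 124). So every y has a preimage.
Therefore σ is bijective.
Since σ is bijective, we find σ⁻¹(26): we need 29x ≡ 26 − 62 ≡ 88 (mod 124). Using 29⁻¹ = 77: x ≡ 77·88 = 6776 = 54·124 + 80, so x = 80.
Check: σ(80) = 29·80 + 62 = 2382 = 19·124 + 26 ≡ 26 (mod 124).

80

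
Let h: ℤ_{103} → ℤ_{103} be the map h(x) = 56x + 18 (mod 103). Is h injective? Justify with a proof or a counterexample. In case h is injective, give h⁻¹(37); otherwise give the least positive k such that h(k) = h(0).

Recall that h is injective if h(s) = h(t) implies s = t.
Suppose h(s) = h(t) in ℤ_{103}. Then 56s + 18 ≡ 56t + 18 (mod 103), therefore 56(s − t) ≡ 0 (mod 103).
Since gcd(56, 103) = 1, 56 is invertible modulo 103, thus s − t ≡ 0 (mod 103), i.e. s = t.
Hence h is injective.
We now compute 56⁻¹ mod 103 explicitly. Euclid's algorithm: 103 = 1·56 + 47, 56 = 1·47 + 9, 47 = 5·9 + 2, 9 = 4·2 + 1; back-substituting gives 1 = 46·56 − 25·103, so 56⁻¹ ≡ 46 (mod 103).
Since h is injective, we compute h⁻¹(37): solve 56x + 18 ≡ 37 (mod 103), i.e. 56x ≡ 19 (mod 103).
Multiplying by 56⁻¹ = 46 gives x ≡ 46·19 = 874 = 8·103 + 50 ≡ 50 (mod 103).
Check: h(50) = 56·50 + 18 = 2818 = 27·103 + 37 ≡ 37 (mod 103).

50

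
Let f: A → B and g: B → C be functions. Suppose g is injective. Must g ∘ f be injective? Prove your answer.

not injective

No. Take A = {1, 2}, B = C = {1, 2, 3, 4}, f(1) = f(2) = 1, and g = identity (injective).
Then (g ∘ f)(1) = (g ∘ f)(2) = 1 with 1 ≠ 2, so g ∘ f is not injective.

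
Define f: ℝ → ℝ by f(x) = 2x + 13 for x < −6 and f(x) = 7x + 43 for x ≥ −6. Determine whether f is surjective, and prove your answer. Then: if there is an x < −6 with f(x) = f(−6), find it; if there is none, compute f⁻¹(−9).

-11

Both pieces are strictly increasing (slopes 2 and 7), so each is injective on its own interval.
The left piece maps (−∞, −6) onto (−∞, 1); the right piece maps [−6, ∞) onto [1, ∞).
These images together cover ℝ, so f is surjective.
Because the two images are disjoint, no x < −6 has f(x) = f(−6), so we compute f⁻¹(−9): −9 lies in (−∞, 1), so solve 2x + 13 = −9: x = (−9 − 13)/2 = −11.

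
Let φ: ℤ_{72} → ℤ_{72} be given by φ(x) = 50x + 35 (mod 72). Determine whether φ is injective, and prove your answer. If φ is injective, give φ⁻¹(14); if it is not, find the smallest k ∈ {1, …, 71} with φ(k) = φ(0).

36

We have gcd(50, 72) = 2 > 1. Taking x_1 = 0 and x_2 = 36: φ(0) = 35 and φ(36) = 50·36 + 35 = 1835 ≡ 35 (mod 72).
So φ(0) = φ(36) while 0 ≠ 36, thus φ is not injective.
Since φ is not injective, we find the least positive k with φ(k) = φ(0): this means 50k ≡ 0 (mod 72), i.e. 72 ∣ 50k. Since gcd(50, 72) = 2, dividing through by 2 this holds exactly when 36 ∣ 25k, and as gcd(25, 36) = 1, exactly when 36 ∣ k.
The smallest positive such k is 36.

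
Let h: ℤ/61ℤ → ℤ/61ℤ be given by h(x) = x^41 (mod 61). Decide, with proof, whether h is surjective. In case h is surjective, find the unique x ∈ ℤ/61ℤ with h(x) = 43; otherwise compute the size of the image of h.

Since 61 is prime, the nonzero elements of ℤ/61ℤ form a cyclic group of order 60.
As gcd(41, 60) = 1, raising to the 41st power is a bijection on this group: if u^41 ≡ v^41 then (uv^{−1})^41 = 1, and the only element of order dividing gcd(41, 60) = 1 is 1, so u = v.
With h(0) = 0 this makes h injective on all of ℤ/61ℤ, hence bijective (finite equal-size domain and codomain). In particular h is surjective.
Since h is surjective, we find the preimage of 43. The inverse of x ↦ x^41 on (ℤ/61ℤ)^× is x ↦ x^41, because 41·41 = 1681 = 28·60 + 1 ≡ 1 (mod 60) and x^{60} = 1 for x ≠ 0 (Fermat). So h⁻¹(43) = 43^41 mod 61.
Repeated squaring mod 61: 43^1 ≡ 43, 43^2 ≡ 43² = 1849 ≡ 19, 43^4 ≡ 19² = 361 ≡ 56, 43^8 ≡ 56² = 3136 ≡ 25, 43^16 ≡ 25² = 625 ≡ 15, 43^32 ≡ 15² = 225 ≡ 42. Since 41 = 32 + 8 + 1, 43^41 ≡ 42·25·43: 42·25 = 1050 ≡ 13, then 13·43 = 559 ≡ 10. So 43^41 ≡ 10 (mod 61).
Hence h⁻¹(43) = 10.

10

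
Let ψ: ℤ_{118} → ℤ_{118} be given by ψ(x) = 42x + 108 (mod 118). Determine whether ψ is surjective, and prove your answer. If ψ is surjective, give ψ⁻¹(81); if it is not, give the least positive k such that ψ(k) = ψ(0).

Since gcd(42, 118) = 2, we have 42x ≡ 0 (mod 2) for all x, so ψ(x) ≡ 0 (mod 2).
But 1 ≢ 0 (mod 2), so 1 ∈ ℤ_{118} has no preimage. So ψ is not surjective.
Since ψ is not surjective, we find the least positive k with ψ(k) = ψ(0): this means 42k ≡ 0 (mod 118), i.e. 118 ∣ 42k. Since gcd(42, 118) = 2, dividing through by 2 this holds exactly when 59 ∣ 21k, and as gcd(21, 59) = 1, exactly when 59 ∣ k.
The smallest positive such k is 59.

59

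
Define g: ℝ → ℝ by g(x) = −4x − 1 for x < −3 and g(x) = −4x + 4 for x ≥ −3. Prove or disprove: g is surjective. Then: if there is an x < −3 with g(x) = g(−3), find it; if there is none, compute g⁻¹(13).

Both pieces are strictly decreasing (slopes −4 and −4), so each is injective on its own interval.
The left piece maps (−∞, −3) onto (11, ∞); the right piece maps [−3, ∞) onto (−∞, 16].
The union (11, ∞) ∪ (−∞, 16] covers ℝ, so g is surjective.
For the follow-up: the images overlap, so an x < −3 with g(x) = g(−3) exists. g(−3) = 16; solving −4x − 1 = 16 for x < −3 gives x = (16 + 1)/(−4) = −17/4.

-17/4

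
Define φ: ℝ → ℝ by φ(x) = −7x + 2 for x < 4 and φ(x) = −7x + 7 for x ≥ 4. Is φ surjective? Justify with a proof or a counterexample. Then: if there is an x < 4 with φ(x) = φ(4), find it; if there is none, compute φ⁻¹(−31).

23/7

Both pieces are strictly decreasing (slopes −7 and −7), so each is injective on its own interval.
The left piece maps (−∞, 4) onto (−26, ∞); the right piece maps [4, ∞) onto (−∞, −21].
The union (−26, ∞) ∪ (−∞, −21] covers ℝ, so φ is surjective.
For the follow-up: the images overlap, so an x < 4 with φ(x) = φ(4) exists. φ(4) = −21; solving −7x + 2 = −21 for x < 4 gives x = (−21 − 2)/(−7) = 23/7.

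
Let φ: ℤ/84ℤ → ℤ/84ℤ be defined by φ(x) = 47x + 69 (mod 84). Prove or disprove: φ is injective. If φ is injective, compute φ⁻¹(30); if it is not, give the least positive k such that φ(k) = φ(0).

Recall that φ is injective if φ(x_1) = φ(x_2) implies x_1 = x_2.
If φ(x_1) = φ(x_2), then 47x_1 ≡ 47x_2 (mod 84). Because gcd(47, 84) = 1, we may cancel 47 to get x_1 ≡ x_2 (mod 84).
Therefore φ is injective.
We now compute 47⁻¹ mod 84 explicitly. Euclid's algorithm: 84 = 1·47 + 37, 47 = 1·37 + 10, 37 = 3·10 + 7, 10 = 1·7 + 3, 7 = 2·3 + 1; back-substituting gives 1 = 59·47 − 33·84, so 47⁻¹ ≡ 59 (mod 84).
Since φ is injective, we compute φ⁻¹(30): solve 47x + 69 ≡ 30 (mod 84), i.e. 47x ≡ 45 (mod 84).
Multiplying by 47⁻¹ = 59 gives x ≡ 59·45 = 2655 = 31·84 + 51 ≡ 51 (mod 84).
Check: φ(51) = 47·51 + 69 = 2466 = 29·84 + 30 ≡ 30 (mod 84).

51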